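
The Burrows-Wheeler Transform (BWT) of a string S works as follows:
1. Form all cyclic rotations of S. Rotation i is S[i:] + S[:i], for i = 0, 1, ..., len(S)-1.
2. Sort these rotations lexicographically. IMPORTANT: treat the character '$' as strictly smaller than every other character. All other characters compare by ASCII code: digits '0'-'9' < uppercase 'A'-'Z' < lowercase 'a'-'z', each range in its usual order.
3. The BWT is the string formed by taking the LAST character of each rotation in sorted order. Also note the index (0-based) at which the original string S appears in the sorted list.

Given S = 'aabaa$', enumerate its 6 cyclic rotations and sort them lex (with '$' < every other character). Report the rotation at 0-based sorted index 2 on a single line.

All 6 rotations (rotation i = S[i:]+S[:i]):
  rot[0] = aabaa$
  rot[1] = abaa$a
  rot[2] = baa$aa
  rot[3] = aa$aab
  rot[4] = a$aaba
  rot[5] = $aabaa
Sorted (with $ < everything):
  sorted[0] = $aabaa
  sorted[1] = a$aaba
  sorted[2] = aa$aab
  sorted[3] = aabaa$
  sorted[4] = abaa$a
  sorted[5] = baa$aa
sorted[2] = aa$aab

Answer: aa$aab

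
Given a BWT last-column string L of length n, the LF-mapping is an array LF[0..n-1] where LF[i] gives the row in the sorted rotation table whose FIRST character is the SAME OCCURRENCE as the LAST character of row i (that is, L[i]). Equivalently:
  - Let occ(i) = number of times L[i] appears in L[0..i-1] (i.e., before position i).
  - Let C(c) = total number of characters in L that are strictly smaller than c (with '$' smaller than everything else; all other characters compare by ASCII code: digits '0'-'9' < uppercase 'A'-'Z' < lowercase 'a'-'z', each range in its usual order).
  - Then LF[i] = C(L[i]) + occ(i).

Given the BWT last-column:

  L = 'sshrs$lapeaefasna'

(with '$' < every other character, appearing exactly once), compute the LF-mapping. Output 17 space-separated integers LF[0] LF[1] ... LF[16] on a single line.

Char counts: '$':1, 'a':4, 'e':2, 'f':1, 'h':1, 'l':1, 'n':1, 'p':1, 'r':1, 's':4
C (first-col start): C('$')=0, C('a')=1, C('e')=5, C('f')=7, C('h')=8, C('l')=9, C('n')=10, C('p')=11, C('r')=12, C('s')=13
L[0]='s': occ=0, LF[0]=C('s')+0=13+0=13
L[1]='s': occ=1, LF[1]=C('s')+1=13+1=14
L[2]='h': occ=0, LF[2]=C('h')+0=8+0=8
L[3]='r': occ=0, LF[3]=C('r')+0=12+0=12
L[4]='s': occ=2, LF[4]=C('s')+2=13+2=15
L[5]='$': occ=0, LF[5]=C('$')+0=0+0=0
L[6]='l': occ=0, LF[6]=C('l')+0=9+0=9
L[7]='a': occ=0, LF[7]=C('a')+0=1+0=1
L[8]='p': occ=0, LF[8]=C('p')+0=11+0=11
L[9]='e': occ=0, LF[9]=C('e')+0=5+0=5
L[10]='a': occ=1, LF[10]=C('a')+1=1+1=2
L[11]='e': occ=1, LF[11]=C('e')+1=5+1=6
L[12]='f': occ=0, LF[12]=C('f')+0=7+0=7
L[13]='a': occ=2, LF[13]=C('a')+2=1+2=3
L[14]='s': occ=3, LF[14]=C('s')+3=13+3=16
L[15]='n': occ=0, LF[15]=C('n')+0=10+0=10
L[16]='a': occ=3, LF[16]=C('a')+3=1+3=4

Answer: 13 14 8 12 15 0 9 1 11 5 2 6 7 3 16 10 4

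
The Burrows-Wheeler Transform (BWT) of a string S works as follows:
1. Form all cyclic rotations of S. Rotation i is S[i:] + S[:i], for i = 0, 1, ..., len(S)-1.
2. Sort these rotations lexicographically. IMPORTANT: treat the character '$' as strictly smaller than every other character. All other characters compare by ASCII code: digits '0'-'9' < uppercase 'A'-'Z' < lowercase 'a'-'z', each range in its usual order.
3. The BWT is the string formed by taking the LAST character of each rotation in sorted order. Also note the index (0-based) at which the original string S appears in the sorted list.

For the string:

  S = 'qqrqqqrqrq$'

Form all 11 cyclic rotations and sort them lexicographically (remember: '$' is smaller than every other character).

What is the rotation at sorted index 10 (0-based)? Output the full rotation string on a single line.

All 11 rotations (rotation i = S[i:]+S[:i]):
  rot[0] = qqrqqqrqrq$
  rot[1] = qrqqqrqrq$q
  rot[2] = rqqqrqrq$qq
  rot[3] = qqqrqrq$qqr
  rot[4] = qqrqrq$qqrq
  rot[5] = qrqrq$qqrqq
  rot[6] = rqrq$qqrqqq
  rot[7] = qrq$qqrqqqr
  rot[8] = rq$qqrqqqrq
  rot[9] = q$qqrqqqrqr
  rot[10] = $qqrqqqrqrq
Sorted (with $ < everything):
  sorted[0] = $qqrqqqrqrq
  sorted[1] = q$qqrqqqrqr
  sorted[2] = qqqrqrq$qqr
  sorted[3] = qqrqqqrqrq$
  sorted[4] = qqrqrq$qqrq
  sorted[5] = qrq$qqrqqqr
  sorted[6] = qrqqqrqrq$q
  sorted[7] = qrqrq$qqrqq
  sorted[8] = rq$qqrqqqrq
  sorted[9] = rqqqrqrq$qq
  sorted[10] = rqrq$qqrqqq
sorted[10] = rqrq$qqrqqq

Answer: rqrq$qqrqqq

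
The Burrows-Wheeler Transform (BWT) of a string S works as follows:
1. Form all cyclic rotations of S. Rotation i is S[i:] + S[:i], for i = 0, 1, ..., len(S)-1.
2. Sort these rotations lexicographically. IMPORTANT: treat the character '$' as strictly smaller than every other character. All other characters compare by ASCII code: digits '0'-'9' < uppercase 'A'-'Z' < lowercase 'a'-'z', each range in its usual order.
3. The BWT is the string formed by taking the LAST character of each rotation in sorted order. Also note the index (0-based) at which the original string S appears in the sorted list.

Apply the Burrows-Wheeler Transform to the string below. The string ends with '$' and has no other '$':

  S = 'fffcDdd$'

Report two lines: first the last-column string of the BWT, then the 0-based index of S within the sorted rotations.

All 8 rotations (rotation i = S[i:]+S[:i]):
  rot[0] = fffcDdd$
  rot[1] = ffcDdd$f
  rot[2] = fcDdd$ff
  rot[3] = cDdd$fff
  rot[4] = Ddd$fffc
  rot[5] = dd$fffcD
  rot[6] = d$fffcDd
  rot[7] = $fffcDdd
Sorted (with $ < everything):
  sorted[0] = $fffcDdd  (last char: 'd')
  sorted[1] = Ddd$fffc  (last char: 'c')
  sorted[2] = cDdd$fff  (last char: 'f')
  sorted[3] = d$fffcDd  (last char: 'd')
  sorted[4] = dd$fffcD  (last char: 'D')
  sorted[5] = fcDdd$ff  (last char: 'f')
  sorted[6] = ffcDdd$f  (last char: 'f')
  sorted[7] = fffcDdd$  (last char: '$')
Last column: dcfdDff$
Original string S is at sorted index 7

Answer: dcfdDff$
7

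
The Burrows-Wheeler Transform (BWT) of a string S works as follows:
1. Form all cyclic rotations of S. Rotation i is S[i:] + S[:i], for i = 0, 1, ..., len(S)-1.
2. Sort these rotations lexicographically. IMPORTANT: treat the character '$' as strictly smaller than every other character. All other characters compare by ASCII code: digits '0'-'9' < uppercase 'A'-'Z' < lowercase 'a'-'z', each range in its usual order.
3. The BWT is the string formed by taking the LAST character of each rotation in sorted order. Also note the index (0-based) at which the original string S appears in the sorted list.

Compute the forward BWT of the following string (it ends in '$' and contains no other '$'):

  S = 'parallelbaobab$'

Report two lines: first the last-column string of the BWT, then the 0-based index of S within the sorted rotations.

All 15 rotations (rotation i = S[i:]+S[:i]):
  rot[0] = parallelbaobab$
  rot[1] = arallelbaobab$p
  rot[2] = rallelbaobab$pa
  rot[3] = allelbaobab$par
  rot[4] = llelbaobab$para
  rot[5] = lelbaobab$paral
  rot[6] = elbaobab$parall
  rot[7] = lbaobab$paralle
  rot[8] = baobab$parallel
  rot[9] = aobab$parallelb
  rot[10] = obab$parallelba
  rot[11] = bab$parallelbao
  rot[12] = ab$parallelbaob
  rot[13] = b$parallelbaoba
  rot[14] = $parallelbaobab
Sorted (with $ < everything):
  sorted[0] = $parallelbaobab  (last char: 'b')
  sorted[1] = ab$parallelbaob  (last char: 'b')
  sorted[2] = allelbaobab$par  (last char: 'r')
  sorted[3] = aobab$parallelb  (last char: 'b')
  sorted[4] = arallelbaobab$p  (last char: 'p')
  sorted[5] = b$parallelbaoba  (last char: 'a')
  sorted[6] = bab$parallelbao  (last char: 'o')
  sorted[7] = baobab$parallel  (last char: 'l')
  sorted[8] = elbaobab$parall  (last char: 'l')
  sorted[9] = lbaobab$paralle  (last char: 'e')
  sorted[10] = lelbaobab$paral  (last char: 'l')
  sorted[11] = llelbaobab$para  (last char: 'a')
  sorted[12] = obab$parallelba  (last char: 'a')
  sorted[13] = parallelbaobab$  (last char: '$')
  sorted[14] = rallelbaobab$pa  (last char: 'a')
Last column: bbrbpaollelaa$a
Original string S is at sorted index 13

Answer: bbrbpaollelaa$a
13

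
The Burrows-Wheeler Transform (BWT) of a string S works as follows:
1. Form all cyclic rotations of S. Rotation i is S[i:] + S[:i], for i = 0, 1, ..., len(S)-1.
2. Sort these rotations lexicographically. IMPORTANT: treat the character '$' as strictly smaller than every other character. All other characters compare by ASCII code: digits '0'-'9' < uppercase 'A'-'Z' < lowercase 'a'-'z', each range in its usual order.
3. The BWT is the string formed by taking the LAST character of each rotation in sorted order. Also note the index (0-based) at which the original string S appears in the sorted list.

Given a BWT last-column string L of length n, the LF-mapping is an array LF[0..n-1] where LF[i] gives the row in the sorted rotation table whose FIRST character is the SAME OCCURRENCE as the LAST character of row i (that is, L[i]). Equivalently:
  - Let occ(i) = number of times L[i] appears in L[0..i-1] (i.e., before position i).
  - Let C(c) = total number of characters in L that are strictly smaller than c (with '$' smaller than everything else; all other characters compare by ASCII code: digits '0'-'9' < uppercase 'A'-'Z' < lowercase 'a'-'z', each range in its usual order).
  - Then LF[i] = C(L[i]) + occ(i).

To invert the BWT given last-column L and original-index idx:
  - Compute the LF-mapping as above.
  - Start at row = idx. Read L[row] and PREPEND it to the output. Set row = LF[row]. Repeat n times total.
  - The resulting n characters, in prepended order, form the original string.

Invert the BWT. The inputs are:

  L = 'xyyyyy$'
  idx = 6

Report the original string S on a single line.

LF mapping: 1 2 3 4 5 6 0
Walk LF starting at row 6, prepending L[row]:
  step 1: row=6, L[6]='$', prepend. Next row=LF[6]=0
  step 2: row=0, L[0]='x', prepend. Next row=LF[0]=1
  step 3: row=1, L[1]='y', prepend. Next row=LF[1]=2
  step 4: row=2, L[2]='y', prepend. Next row=LF[2]=3
  step 5: row=3, L[3]='y', prepend. Next row=LF[3]=4
  step 6: row=4, L[4]='y', prepend. Next row=LF[4]=5
  step 7: row=5, L[5]='y', prepend. Next row=LF[5]=6
Reversed output: yyyyyx$

Answer: yyyyyx$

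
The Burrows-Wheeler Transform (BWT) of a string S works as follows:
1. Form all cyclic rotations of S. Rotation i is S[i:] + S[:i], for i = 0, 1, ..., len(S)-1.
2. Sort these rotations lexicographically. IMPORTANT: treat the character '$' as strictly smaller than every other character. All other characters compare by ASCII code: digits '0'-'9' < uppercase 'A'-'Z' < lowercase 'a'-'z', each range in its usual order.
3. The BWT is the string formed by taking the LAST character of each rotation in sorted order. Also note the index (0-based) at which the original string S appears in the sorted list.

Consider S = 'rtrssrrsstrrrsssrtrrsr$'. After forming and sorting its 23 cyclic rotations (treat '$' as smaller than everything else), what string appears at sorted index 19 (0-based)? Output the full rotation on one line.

Answer: strrrsssrtrrsr$rtrssrrs

Derivation:
All 23 rotations (rotation i = S[i:]+S[:i]):
  rot[0] = rtrssrrsstrrrsssrtrrsr$
  rot[1] = trssrrsstrrrsssrtrrsr$r
  rot[2] = rssrrsstrrrsssrtrrsr$rt
  rot[3] = ssrrsstrrrsssrtrrsr$rtr
  rot[4] = srrsstrrrsssrtrrsr$rtrs
  rot[5] = rrsstrrrsssrtrrsr$rtrss
  rot[6] = rsstrrrsssrtrrsr$rtrssr
  rot[7] = sstrrrsssrtrrsr$rtrssrr
  rot[8] = strrrsssrtrrsr$rtrssrrs
  rot[9] = trrrsssrtrrsr$rtrssrrss
  rot[10] = rrrsssrtrrsr$rtrssrrsst
  rot[11] = rrsssrtrrsr$rtrssrrsstr
  rot[12] = rsssrtrrsr$rtrssrrsstrr
  rot[13] = sssrtrrsr$rtrssrrsstrrr
  rot[14] = ssrtrrsr$rtrssrrsstrrrs
  rot[15] = srtrrsr$rtrssrrsstrrrss
  rot[16] = rtrrsr$rtrssrrsstrrrsss
  rot[17] = trrsr$rtrssrrsstrrrsssr
  rot[18] = rrsr$rtrssrrsstrrrsssrt
  rot[19] = rsr$rtrssrrsstrrrsssrtr
  rot[20] = sr$rtrssrrsstrrrsssrtrr
  rot[21] = r$rtrssrrsstrrrsssrtrrs
  rot[22] = $rtrssrrsstrrrsssrtrrsr
Sorted (with $ < everything):
  sorted[0] = $rtrssrrsstrrrsssrtrrsr
  sorted[1] = r$rtrssrrsstrrrsssrtrrs
  sorted[2] = rrrsssrtrrsr$rtrssrrsst
  sorted[3] = rrsr$rtrssrrsstrrrsssrt
  sorted[4] = rrsssrtrrsr$rtrssrrsstr
  sorted[5] = rrsstrrrsssrtrrsr$rtrss
  sorted[6] = rsr$rtrssrrsstrrrsssrtr
  sorted[7] = rssrrsstrrrsssrtrrsr$rt
  sorted[8] = rsssrtrrsr$rtrssrrsstrr
  sorted[9] = rsstrrrsssrtrrsr$rtrssr
  sorted[10] = rtrrsr$rtrssrrsstrrrsss
  sorted[11] = rtrssrrsstrrrsssrtrrsr$
  sorted[12] = sr$rtrssrrsstrrrsssrtrr
  sorted[13] = srrsstrrrsssrtrrsr$rtrs
  sorted[14] = srtrrsr$rtrssrrsstrrrss
  sorted[15] = ssrrsstrrrsssrtrrsr$rtr
  sorted[16] = ssrtrrsr$rtrssrrsstrrrs
  sorted[17] = sssrtrrsr$rtrssrrsstrrr
  sorted[18] = sstrrrsssrtrrsr$rtrssrr
  sorted[19] = strrrsssrtrrsr$rtrssrrs
  sorted[20] = trrrsssrtrrsr$rtrssrrss
  sorted[21] = trrsr$rtrssrrsstrrrsssr
  sorted[22] = trssrrsstrrrsssrtrrsr$r
sorted[19] = strrrsssrtrrsr$rtrssrrs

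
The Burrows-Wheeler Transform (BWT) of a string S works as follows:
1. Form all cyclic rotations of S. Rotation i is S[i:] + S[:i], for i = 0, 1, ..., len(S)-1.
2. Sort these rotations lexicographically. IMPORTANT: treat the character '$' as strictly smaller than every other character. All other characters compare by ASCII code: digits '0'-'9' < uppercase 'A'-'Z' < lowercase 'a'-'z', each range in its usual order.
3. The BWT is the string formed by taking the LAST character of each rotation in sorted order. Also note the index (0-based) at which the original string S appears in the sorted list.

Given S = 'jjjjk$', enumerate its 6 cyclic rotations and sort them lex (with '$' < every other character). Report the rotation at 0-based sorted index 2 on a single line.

Answer: jjjk$j

Derivation:
All 6 rotations (rotation i = S[i:]+S[:i]):
  rot[0] = jjjjk$
  rot[1] = jjjk$j
  rot[2] = jjk$jj
  rot[3] = jk$jjj
  rot[4] = k$jjjj
  rot[5] = $jjjjk
Sorted (with $ < everything):
  sorted[0] = $jjjjk
  sorted[1] = jjjjk$
  sorted[2] = jjjk$j
  sorted[3] = jjk$jj
  sorted[4] = jk$jjj
  sorted[5] = k$jjjj
sorted[2] = jjjk$j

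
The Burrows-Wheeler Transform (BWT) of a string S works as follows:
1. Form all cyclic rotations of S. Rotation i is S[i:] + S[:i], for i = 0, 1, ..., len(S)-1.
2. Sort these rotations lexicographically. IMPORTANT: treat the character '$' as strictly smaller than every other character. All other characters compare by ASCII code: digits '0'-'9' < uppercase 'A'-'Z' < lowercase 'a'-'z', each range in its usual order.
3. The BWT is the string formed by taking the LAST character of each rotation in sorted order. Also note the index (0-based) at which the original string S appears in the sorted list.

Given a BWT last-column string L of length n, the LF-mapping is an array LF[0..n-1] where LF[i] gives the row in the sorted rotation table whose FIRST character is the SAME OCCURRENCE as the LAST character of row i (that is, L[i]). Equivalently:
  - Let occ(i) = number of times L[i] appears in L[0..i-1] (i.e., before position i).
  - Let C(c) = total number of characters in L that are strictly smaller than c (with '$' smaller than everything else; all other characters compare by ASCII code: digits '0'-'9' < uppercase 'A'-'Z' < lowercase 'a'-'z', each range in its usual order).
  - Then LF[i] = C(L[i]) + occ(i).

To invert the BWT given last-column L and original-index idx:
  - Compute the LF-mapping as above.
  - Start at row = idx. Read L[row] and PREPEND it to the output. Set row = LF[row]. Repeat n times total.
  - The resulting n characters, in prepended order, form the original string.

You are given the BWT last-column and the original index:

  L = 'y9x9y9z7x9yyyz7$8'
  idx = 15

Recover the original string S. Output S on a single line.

Answer: z998zyy979xx7yyy$

Derivation:
LF mapping: 10 4 8 5 11 6 15 1 9 7 12 13 14 16 2 0 3
Walk LF starting at row 15, prepending L[row]:
  step 1: row=15, L[15]='$', prepend. Next row=LF[15]=0
  step 2: row=0, L[0]='y', prepend. Next row=LF[0]=10
  step 3: row=10, L[10]='y', prepend. Next row=LF[10]=12
  step 4: row=12, L[12]='y', prepend. Next row=LF[12]=14
  step 5: row=14, L[14]='7', prepend. Next row=LF[14]=2
  step 6: row=2, L[2]='x', prepend. Next row=LF[2]=8
  step 7: row=8, L[8]='x', prepend. Next row=LF[8]=9
  step 8: row=9, L[9]='9', prepend. Next row=LF[9]=7
  step 9: row=7, L[7]='7', prepend. Next row=LF[7]=1
  step 10: row=1, L[1]='9', prepend. Next row=LF[1]=4
  step 11: row=4, L[4]='y', prepend. Next row=LF[4]=11
  step 12: row=11, L[11]='y', prepend. Next row=LF[11]=13
  step 13: row=13, L[13]='z', prepend. Next row=LF[13]=16
  step 14: row=16, L[16]='8', prepend. Next row=LF[16]=3
  step 15: row=3, L[3]='9', prepend. Next row=LF[3]=5
  step 16: row=5, L[5]='9', prepend. Next row=LF[5]=6
  step 17: row=6, L[6]='z', prepend. Next row=LF[6]=15
Reversed output: z998zyy979xx7yyy$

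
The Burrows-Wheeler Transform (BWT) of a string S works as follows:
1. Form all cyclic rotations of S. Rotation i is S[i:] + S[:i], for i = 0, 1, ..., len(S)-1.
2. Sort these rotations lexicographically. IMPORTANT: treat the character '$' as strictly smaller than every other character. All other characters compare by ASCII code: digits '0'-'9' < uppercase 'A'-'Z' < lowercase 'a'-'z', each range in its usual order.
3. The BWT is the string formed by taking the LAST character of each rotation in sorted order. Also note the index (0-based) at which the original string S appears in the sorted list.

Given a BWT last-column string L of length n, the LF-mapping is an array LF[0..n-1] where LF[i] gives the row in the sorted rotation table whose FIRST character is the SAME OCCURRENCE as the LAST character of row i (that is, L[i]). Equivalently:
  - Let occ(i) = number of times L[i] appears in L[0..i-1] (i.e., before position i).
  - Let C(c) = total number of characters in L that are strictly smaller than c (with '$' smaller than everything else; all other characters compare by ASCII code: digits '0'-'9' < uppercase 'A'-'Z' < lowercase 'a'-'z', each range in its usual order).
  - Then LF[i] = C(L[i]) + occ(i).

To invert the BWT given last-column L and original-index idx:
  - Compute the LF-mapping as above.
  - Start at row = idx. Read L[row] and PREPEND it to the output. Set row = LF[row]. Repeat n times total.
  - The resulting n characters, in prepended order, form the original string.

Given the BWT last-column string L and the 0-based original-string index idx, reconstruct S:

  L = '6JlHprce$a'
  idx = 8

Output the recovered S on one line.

LF mapping: 1 3 7 2 8 9 5 6 0 4
Walk LF starting at row 8, prepending L[row]:
  step 1: row=8, L[8]='$', prepend. Next row=LF[8]=0
  step 2: row=0, L[0]='6', prepend. Next row=LF[0]=1
  step 3: row=1, L[1]='J', prepend. Next row=LF[1]=3
  step 4: row=3, L[3]='H', prepend. Next row=LF[3]=2
  step 5: row=2, L[2]='l', prepend. Next row=LF[2]=7
  step 6: row=7, L[7]='e', prepend. Next row=LF[7]=6
  step 7: row=6, L[6]='c', prepend. Next row=LF[6]=5
  step 8: row=5, L[5]='r', prepend. Next row=LF[5]=9
  step 9: row=9, L[9]='a', prepend. Next row=LF[9]=4
  step 10: row=4, L[4]='p', prepend. Next row=LF[4]=8
Reversed output: parcelHJ6$

Answer: parcelHJ6$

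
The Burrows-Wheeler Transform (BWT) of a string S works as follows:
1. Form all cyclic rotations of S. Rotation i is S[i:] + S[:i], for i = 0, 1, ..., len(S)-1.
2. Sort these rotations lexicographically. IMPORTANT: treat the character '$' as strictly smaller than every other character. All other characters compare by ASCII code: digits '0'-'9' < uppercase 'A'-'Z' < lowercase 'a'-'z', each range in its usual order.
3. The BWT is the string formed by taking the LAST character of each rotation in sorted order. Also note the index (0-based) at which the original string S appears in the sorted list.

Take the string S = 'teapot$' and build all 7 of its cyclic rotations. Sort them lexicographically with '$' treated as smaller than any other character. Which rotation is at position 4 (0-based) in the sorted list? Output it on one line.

Answer: pot$tea

Derivation:
All 7 rotations (rotation i = S[i:]+S[:i]):
  rot[0] = teapot$
  rot[1] = eapot$t
  rot[2] = apot$te
  rot[3] = pot$tea
  rot[4] = ot$teap
  rot[5] = t$teapo
  rot[6] = $teapot
Sorted (with $ < everything):
  sorted[0] = $teapot
  sorted[1] = apot$te
  sorted[2] = eapot$t
  sorted[3] = ot$teap
  sorted[4] = pot$tea
  sorted[5] = t$teapo
  sorted[6] = teapot$
sorted[4] = pot$tea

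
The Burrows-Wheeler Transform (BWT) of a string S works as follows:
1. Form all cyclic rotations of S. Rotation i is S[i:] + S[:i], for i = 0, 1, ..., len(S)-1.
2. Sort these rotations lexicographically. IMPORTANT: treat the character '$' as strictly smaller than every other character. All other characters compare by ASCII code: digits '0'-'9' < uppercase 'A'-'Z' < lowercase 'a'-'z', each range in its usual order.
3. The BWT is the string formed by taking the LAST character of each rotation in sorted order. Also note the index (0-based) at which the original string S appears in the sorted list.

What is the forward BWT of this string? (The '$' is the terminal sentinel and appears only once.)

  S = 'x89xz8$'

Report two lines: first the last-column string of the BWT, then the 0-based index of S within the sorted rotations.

All 7 rotations (rotation i = S[i:]+S[:i]):
  rot[0] = x89xz8$
  rot[1] = 89xz8$x
  rot[2] = 9xz8$x8
  rot[3] = xz8$x89
  rot[4] = z8$x89x
  rot[5] = 8$x89xz
  rot[6] = $x89xz8
Sorted (with $ < everything):
  sorted[0] = $x89xz8  (last char: '8')
  sorted[1] = 8$x89xz  (last char: 'z')
  sorted[2] = 89xz8$x  (last char: 'x')
  sorted[3] = 9xz8$x8  (last char: '8')
  sorted[4] = x89xz8$  (last char: '$')
  sorted[5] = xz8$x89  (last char: '9')
  sorted[6] = z8$x89x  (last char: 'x')
Last column: 8zx8$9x
Original string S is at sorted index 4

Answer: 8zx8$9x
4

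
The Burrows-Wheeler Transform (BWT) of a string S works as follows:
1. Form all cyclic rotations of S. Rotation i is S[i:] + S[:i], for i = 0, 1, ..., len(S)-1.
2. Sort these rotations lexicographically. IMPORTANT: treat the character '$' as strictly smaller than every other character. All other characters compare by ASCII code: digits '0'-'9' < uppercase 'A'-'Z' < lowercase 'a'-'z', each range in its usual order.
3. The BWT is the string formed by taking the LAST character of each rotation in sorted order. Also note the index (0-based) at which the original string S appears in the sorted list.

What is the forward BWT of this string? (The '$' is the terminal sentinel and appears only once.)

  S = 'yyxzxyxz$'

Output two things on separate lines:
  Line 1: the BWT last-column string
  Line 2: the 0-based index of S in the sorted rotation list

Answer: zzyyxy$xx
6

Derivation:
All 9 rotations (rotation i = S[i:]+S[:i]):
  rot[0] = yyxzxyxz$
  rot[1] = yxzxyxz$y
  rot[2] = xzxyxz$yy
  rot[3] = zxyxz$yyx
  rot[4] = xyxz$yyxz
  rot[5] = yxz$yyxzx
  rot[6] = xz$yyxzxy
  rot[7] = z$yyxzxyx
  rot[8] = $yyxzxyxz
Sorted (with $ < everything):
  sorted[0] = $yyxzxyxz  (last char: 'z')
  sorted[1] = xyxz$yyxz  (last char: 'z')
  sorted[2] = xz$yyxzxy  (last char: 'y')
  sorted[3] = xzxyxz$yy  (last char: 'y')
  sorted[4] = yxz$yyxzx  (last char: 'x')
  sorted[5] = yxzxyxz$y  (last char: 'y')
  sorted[6] = yyxzxyxz$  (last char: '$')
  sorted[7] = z$yyxzxyx  (last char: 'x')
  sorted[8] = zxyxz$yyx  (last char: 'x')
Last column: zzyyxy$xx
Original string S is at sorted index 6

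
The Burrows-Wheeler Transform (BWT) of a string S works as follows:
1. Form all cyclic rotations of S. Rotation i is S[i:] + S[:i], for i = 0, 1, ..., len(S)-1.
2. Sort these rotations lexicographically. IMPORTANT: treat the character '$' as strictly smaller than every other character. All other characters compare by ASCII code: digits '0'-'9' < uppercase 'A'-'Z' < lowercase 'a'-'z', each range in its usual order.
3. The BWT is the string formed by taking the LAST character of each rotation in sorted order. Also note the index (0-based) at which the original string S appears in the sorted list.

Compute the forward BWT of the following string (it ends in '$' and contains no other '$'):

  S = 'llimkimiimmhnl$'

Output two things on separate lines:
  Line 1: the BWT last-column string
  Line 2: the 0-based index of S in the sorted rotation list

All 15 rotations (rotation i = S[i:]+S[:i]):
  rot[0] = llimkimiimmhnl$
  rot[1] = limkimiimmhnl$l
  rot[2] = imkimiimmhnl$ll
  rot[3] = mkimiimmhnl$lli
  rot[4] = kimiimmhnl$llim
  rot[5] = imiimmhnl$llimk
  rot[6] = miimmhnl$llimki
  rot[7] = iimmhnl$llimkim
  rot[8] = immhnl$llimkimi
  rot[9] = mmhnl$llimkimii
  rot[10] = mhnl$llimkimiim
  rot[11] = hnl$llimkimiimm
  rot[12] = nl$llimkimiimmh
  rot[13] = l$llimkimiimmhn
  rot[14] = $llimkimiimmhnl
Sorted (with $ < everything):
  sorted[0] = $llimkimiimmhnl  (last char: 'l')
  sorted[1] = hnl$llimkimiimm  (last char: 'm')
  sorted[2] = iimmhnl$llimkim  (last char: 'm')
  sorted[3] = imiimmhnl$llimk  (last char: 'k')
  sorted[4] = imkimiimmhnl$ll  (last char: 'l')
  sorted[5] = immhnl$llimkimi  (last char: 'i')
  sorted[6] = kimiimmhnl$llim  (last char: 'm')
  sorted[7] = l$llimkimiimmhn  (last char: 'n')
  sorted[8] = limkimiimmhnl$l  (last char: 'l')
  sorted[9] = llimkimiimmhnl$  (last char: '$')
  sorted[10] = mhnl$llimkimiim  (last char: 'm')
  sorted[11] = miimmhnl$llimki  (last char: 'i')
  sorted[12] = mkimiimmhnl$lli  (last char: 'i')
  sorted[13] = mmhnl$llimkimii  (last char: 'i')
  sorted[14] = nl$llimkimiimmh  (last char: 'h')
Last column: lmmklimnl$miiih
Original string S is at sorted index 9

Answer: lmmklimnl$miiih
9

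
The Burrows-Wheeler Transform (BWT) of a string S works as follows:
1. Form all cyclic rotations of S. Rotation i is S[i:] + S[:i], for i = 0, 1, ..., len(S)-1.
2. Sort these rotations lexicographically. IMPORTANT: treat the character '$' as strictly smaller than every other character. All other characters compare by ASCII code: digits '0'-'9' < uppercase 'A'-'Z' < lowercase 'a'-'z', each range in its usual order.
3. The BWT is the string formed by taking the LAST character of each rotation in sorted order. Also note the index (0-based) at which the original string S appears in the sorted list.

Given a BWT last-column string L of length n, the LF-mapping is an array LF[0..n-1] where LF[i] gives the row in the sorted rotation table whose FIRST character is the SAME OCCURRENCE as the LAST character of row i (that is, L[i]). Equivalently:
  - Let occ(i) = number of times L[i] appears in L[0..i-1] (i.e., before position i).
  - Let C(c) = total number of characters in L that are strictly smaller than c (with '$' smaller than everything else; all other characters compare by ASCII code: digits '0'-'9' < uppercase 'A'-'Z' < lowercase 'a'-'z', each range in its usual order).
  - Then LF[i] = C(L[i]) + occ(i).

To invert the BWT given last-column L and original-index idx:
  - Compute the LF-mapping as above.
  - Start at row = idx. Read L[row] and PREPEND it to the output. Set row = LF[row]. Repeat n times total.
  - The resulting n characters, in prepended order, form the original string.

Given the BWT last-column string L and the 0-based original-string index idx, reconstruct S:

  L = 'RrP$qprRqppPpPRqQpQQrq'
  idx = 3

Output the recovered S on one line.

Answer: PpppQqrrQrPPpRpqqQqRR$

Derivation:
LF mapping: 7 19 1 0 15 10 20 8 16 11 12 2 13 3 9 17 4 14 5 6 21 18
Walk LF starting at row 3, prepending L[row]:
  step 1: row=3, L[3]='$', prepend. Next row=LF[3]=0
  step 2: row=0, L[0]='R', prepend. Next row=LF[0]=7
  step 3: row=7, L[7]='R', prepend. Next row=LF[7]=8
  step 4: row=8, L[8]='q', prepend. Next row=LF[8]=16
  step 5: row=16, L[16]='Q', prepend. Next row=LF[16]=4
  step 6: row=4, L[4]='q', prepend. Next row=LF[4]=15
  step 7: row=15, L[15]='q', prepend. Next row=LF[15]=17
  step 8: row=17, L[17]='p', prepend. Next row=LF[17]=14
  step 9: row=14, L[14]='R', prepend. Next row=LF[14]=9
  step 10: row=9, L[9]='p', prepend. Next row=LF[9]=11
  step 11: row=11, L[11]='P', prepend. Next row=LF[11]=2
  step 12: row=2, L[2]='P', prepend. Next row=LF[2]=1
  step 13: row=1, L[1]='r', prepend. Next row=LF[1]=19
  step 14: row=19, L[19]='Q', prepend. Next row=LF[19]=6
  step 15: row=6, L[6]='r', prepend. Next row=LF[6]=20
  step 16: row=20, L[20]='r', prepend. Next row=LF[20]=21
  step 17: row=21, L[21]='q', prepend. Next row=LF[21]=18
  step 18: row=18, L[18]='Q', prepend. Next row=LF[18]=5
  step 19: row=5, L[5]='p', prepend. Next row=LF[5]=10
  step 20: row=10, L[10]='p', prepend. Next row=LF[10]=12
  step 21: row=12, L[12]='p', prepend. Next row=LF[12]=13
  step 22: row=13, L[13]='P', prepend. Next row=LF[13]=3
Reversed output: PpppQqrrQrPPpRpqqQqRR$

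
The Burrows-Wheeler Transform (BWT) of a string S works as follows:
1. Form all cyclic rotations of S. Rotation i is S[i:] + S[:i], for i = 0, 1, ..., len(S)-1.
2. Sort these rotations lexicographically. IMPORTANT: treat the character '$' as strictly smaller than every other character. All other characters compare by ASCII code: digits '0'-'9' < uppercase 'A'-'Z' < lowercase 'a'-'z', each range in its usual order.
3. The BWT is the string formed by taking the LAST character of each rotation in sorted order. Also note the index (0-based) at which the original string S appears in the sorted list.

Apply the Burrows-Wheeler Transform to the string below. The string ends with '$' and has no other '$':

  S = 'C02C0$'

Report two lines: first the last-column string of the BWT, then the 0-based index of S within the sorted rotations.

All 6 rotations (rotation i = S[i:]+S[:i]):
  rot[0] = C02C0$
  rot[1] = 02C0$C
  rot[2] = 2C0$C0
  rot[3] = C0$C02
  rot[4] = 0$C02C
  rot[5] = $C02C0
Sorted (with $ < everything):
  sorted[0] = $C02C0  (last char: '0')
  sorted[1] = 0$C02C  (last char: 'C')
  sorted[2] = 02C0$C  (last char: 'C')
  sorted[3] = 2C0$C0  (last char: '0')
  sorted[4] = C0$C02  (last char: '2')
  sorted[5] = C02C0$  (last char: '$')
Last column: 0CC02$
Original string S is at sorted index 5

Answer: 0CC02$
5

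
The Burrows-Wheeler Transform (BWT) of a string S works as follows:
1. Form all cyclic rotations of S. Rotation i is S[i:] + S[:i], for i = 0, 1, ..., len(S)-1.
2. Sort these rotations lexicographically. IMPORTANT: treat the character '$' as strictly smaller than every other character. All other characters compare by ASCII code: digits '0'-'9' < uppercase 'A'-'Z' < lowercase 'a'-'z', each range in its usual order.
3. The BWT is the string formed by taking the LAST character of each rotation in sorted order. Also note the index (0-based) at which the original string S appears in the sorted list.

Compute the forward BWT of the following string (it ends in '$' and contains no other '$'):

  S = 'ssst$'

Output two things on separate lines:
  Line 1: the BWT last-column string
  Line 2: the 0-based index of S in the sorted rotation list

All 5 rotations (rotation i = S[i:]+S[:i]):
  rot[0] = ssst$
  rot[1] = sst$s
  rot[2] = st$ss
  rot[3] = t$sss
  rot[4] = $ssst
Sorted (with $ < everything):
  sorted[0] = $ssst  (last char: 't')
  sorted[1] = ssst$  (last char: '$')
  sorted[2] = sst$s  (last char: 's')
  sorted[3] = st$ss  (last char: 's')
  sorted[4] = t$sss  (last char: 's')
Last column: t$sss
Original string S is at sorted index 1

Answer: t$sss
1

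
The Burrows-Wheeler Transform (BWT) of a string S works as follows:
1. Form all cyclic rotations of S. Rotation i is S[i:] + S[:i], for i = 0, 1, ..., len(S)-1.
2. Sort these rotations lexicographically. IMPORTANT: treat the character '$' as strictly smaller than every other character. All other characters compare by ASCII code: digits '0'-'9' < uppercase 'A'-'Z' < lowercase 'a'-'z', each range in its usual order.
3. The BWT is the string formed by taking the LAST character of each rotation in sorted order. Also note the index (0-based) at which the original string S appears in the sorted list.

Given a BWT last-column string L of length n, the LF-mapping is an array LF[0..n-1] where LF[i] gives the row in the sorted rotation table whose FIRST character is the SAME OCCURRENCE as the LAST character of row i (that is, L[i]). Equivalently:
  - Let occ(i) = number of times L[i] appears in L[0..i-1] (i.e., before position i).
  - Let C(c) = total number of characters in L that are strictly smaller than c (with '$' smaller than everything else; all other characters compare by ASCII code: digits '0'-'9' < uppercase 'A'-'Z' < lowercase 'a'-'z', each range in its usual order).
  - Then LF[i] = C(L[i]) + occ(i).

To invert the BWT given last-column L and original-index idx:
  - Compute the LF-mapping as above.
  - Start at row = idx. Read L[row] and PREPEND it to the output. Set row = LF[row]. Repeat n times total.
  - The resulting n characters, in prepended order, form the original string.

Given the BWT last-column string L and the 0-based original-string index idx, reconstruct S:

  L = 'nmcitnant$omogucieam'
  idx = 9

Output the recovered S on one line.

Answer: magnetcommunication$

Derivation:
LF mapping: 12 9 3 7 17 13 1 14 18 0 15 10 16 6 19 4 8 5 2 11
Walk LF starting at row 9, prepending L[row]:
  step 1: row=9, L[9]='$', prepend. Next row=LF[9]=0
  step 2: row=0, L[0]='n', prepend. Next row=LF[0]=12
  step 3: row=12, L[12]='o', prepend. Next row=LF[12]=16
  step 4: row=16, L[16]='i', prepend. Next row=LF[16]=8
  step 5: row=8, L[8]='t', prepend. Next row=LF[8]=18
  step 6: row=18, L[18]='a', prepend. Next row=LF[18]=2
  step 7: row=2, L[2]='c', prepend. Next row=LF[2]=3
  step 8: row=3, L[3]='i', prepend. Next row=LF[3]=7
  step 9: row=7, L[7]='n', prepend. Next row=LF[7]=14
  step 10: row=14, L[14]='u', prepend. Next row=LF[14]=19
  step 11: row=19, L[19]='m', prepend. Next row=LF[19]=11
  step 12: row=11, L[11]='m', prepend. Next row=LF[11]=10
  step 13: row=10, L[10]='o', prepend. Next row=LF[10]=15
  step 14: row=15, L[15]='c', prepend. Next row=LF[15]=4
  step 15: row=4, L[4]='t', prepend. Next row=LF[4]=17
  step 16: row=17, L[17]='e', prepend. Next row=LF[17]=5
  step 17: row=5, L[5]='n', prepend. Next row=LF[5]=13
  step 18: row=13, L[13]='g', prepend. Next row=LF[13]=6
  step 19: row=6, L[6]='a', prepend. Next row=LF[6]=1
  step 20: row=1, L[1]='m', prepend. Next row=LF[1]=9
Reversed output: magnetcommunication$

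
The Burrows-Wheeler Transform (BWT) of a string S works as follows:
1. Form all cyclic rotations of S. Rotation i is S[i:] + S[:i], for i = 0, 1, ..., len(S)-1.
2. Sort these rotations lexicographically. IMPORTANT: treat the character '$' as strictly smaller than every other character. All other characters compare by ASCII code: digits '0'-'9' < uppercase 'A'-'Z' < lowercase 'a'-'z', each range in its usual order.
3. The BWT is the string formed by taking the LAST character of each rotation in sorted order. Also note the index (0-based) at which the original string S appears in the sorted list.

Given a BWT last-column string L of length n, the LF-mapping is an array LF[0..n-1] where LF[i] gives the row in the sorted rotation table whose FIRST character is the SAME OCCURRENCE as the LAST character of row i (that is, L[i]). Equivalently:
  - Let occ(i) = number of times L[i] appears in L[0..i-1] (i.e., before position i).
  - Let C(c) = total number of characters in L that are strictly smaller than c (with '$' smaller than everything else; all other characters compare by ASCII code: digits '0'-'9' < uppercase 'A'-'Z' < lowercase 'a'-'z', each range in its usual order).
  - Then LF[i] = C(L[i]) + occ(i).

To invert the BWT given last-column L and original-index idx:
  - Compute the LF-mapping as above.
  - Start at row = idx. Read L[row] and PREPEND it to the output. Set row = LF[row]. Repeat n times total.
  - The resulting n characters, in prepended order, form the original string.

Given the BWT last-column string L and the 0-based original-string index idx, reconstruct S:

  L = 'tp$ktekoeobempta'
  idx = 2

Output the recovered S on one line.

LF mapping: 13 11 0 6 14 3 7 9 4 10 2 5 8 12 15 1
Walk LF starting at row 2, prepending L[row]:
  step 1: row=2, L[2]='$', prepend. Next row=LF[2]=0
  step 2: row=0, L[0]='t', prepend. Next row=LF[0]=13
  step 3: row=13, L[13]='p', prepend. Next row=LF[13]=12
  step 4: row=12, L[12]='m', prepend. Next row=LF[12]=8
  step 5: row=8, L[8]='e', prepend. Next row=LF[8]=4
  step 6: row=4, L[4]='t', prepend. Next row=LF[4]=14
  step 7: row=14, L[14]='t', prepend. Next row=LF[14]=15
  step 8: row=15, L[15]='a', prepend. Next row=LF[15]=1
  step 9: row=1, L[1]='p', prepend. Next row=LF[1]=11
  step 10: row=11, L[11]='e', prepend. Next row=LF[11]=5
  step 11: row=5, L[5]='e', prepend. Next row=LF[5]=3
  step 12: row=3, L[3]='k', prepend. Next row=LF[3]=6
  step 13: row=6, L[6]='k', prepend. Next row=LF[6]=7
  step 14: row=7, L[7]='o', prepend. Next row=LF[7]=9
  step 15: row=9, L[9]='o', prepend. Next row=LF[9]=10
  step 16: row=10, L[10]='b', prepend. Next row=LF[10]=2
Reversed output: bookkeepattempt$

Answer: bookkeepattempt$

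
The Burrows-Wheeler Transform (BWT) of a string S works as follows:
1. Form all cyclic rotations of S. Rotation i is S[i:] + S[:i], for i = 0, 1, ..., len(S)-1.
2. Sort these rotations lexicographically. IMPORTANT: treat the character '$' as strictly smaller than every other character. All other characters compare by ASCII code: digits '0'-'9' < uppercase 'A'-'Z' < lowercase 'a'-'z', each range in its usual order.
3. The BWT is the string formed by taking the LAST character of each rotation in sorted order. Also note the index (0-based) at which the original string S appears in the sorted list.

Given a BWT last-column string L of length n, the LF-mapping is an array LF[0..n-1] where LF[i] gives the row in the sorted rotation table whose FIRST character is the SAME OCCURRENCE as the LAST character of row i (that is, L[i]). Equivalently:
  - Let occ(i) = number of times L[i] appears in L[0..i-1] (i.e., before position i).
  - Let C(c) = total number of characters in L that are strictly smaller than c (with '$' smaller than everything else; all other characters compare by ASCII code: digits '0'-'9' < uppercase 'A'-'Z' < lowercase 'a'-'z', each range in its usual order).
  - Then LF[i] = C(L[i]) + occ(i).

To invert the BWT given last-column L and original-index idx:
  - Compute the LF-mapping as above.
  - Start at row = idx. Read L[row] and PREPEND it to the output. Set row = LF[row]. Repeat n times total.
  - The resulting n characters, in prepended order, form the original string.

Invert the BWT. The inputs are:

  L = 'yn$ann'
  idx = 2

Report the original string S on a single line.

Answer: nanny$

Derivation:
LF mapping: 5 2 0 1 3 4
Walk LF starting at row 2, prepending L[row]:
  step 1: row=2, L[2]='$', prepend. Next row=LF[2]=0
  step 2: row=0, L[0]='y', prepend. Next row=LF[0]=5
  step 3: row=5, L[5]='n', prepend. Next row=LF[5]=4
  step 4: row=4, L[4]='n', prepend. Next row=LF[4]=3
  step 5: row=3, L[3]='a', prepend. Next row=LF[3]=1
  step 6: row=1, L[1]='n', prepend. Next row=LF[1]=2
Reversed output: nanny$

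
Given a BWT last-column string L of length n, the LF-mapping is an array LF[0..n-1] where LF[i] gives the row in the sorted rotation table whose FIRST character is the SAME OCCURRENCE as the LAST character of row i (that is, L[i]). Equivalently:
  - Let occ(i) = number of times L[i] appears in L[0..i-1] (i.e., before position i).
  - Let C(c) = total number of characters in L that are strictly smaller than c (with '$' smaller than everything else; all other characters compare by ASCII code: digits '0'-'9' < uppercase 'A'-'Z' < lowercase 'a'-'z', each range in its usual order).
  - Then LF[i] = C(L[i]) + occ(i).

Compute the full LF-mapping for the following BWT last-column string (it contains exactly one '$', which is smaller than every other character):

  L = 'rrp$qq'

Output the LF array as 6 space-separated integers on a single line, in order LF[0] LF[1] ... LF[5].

Answer: 4 5 1 0 2 3

Derivation:
Char counts: '$':1, 'p':1, 'q':2, 'r':2
C (first-col start): C('$')=0, C('p')=1, C('q')=2, C('r')=4
L[0]='r': occ=0, LF[0]=C('r')+0=4+0=4
L[1]='r': occ=1, LF[1]=C('r')+1=4+1=5
L[2]='p': occ=0, LF[2]=C('p')+0=1+0=1
L[3]='$': occ=0, LF[3]=C('$')+0=0+0=0
L[4]='q': occ=0, LF[4]=C('q')+0=2+0=2
L[5]='q': occ=1, LF[5]=C('q')+1=2+1=3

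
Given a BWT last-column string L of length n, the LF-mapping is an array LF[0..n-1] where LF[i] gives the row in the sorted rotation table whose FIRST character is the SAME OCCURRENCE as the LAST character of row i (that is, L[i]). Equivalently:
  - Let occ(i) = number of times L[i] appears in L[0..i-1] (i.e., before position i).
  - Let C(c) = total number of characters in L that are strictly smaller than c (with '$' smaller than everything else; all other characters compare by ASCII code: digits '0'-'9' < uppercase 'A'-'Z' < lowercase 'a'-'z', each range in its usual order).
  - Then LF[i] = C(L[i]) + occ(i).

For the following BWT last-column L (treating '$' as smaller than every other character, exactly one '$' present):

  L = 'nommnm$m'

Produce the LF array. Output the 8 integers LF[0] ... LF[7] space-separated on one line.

Char counts: '$':1, 'm':4, 'n':2, 'o':1
C (first-col start): C('$')=0, C('m')=1, C('n')=5, C('o')=7
L[0]='n': occ=0, LF[0]=C('n')+0=5+0=5
L[1]='o': occ=0, LF[1]=C('o')+0=7+0=7
L[2]='m': occ=0, LF[2]=C('m')+0=1+0=1
L[3]='m': occ=1, LF[3]=C('m')+1=1+1=2
L[4]='n': occ=1, LF[4]=C('n')+1=5+1=6
L[5]='m': occ=2, LF[5]=C('m')+2=1+2=3
L[6]='$': occ=0, LF[6]=C('$')+0=0+0=0
L[7]='m': occ=3, LF[7]=C('m')+3=1+3=4

Answer: 5 7 1 2 6 3 0 4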